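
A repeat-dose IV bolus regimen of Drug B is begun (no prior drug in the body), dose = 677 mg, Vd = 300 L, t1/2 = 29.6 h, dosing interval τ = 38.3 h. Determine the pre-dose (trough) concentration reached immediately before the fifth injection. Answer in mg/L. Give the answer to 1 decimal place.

C₀ per dose = Dose / Vd = 677 / 300 = 2.257 mg/L
k = ln2 / t½ = 0.693147 / 29.6 = 0.02342 h⁻¹
Fraction remaining after one interval: r = e^(−kτ) = e^(−0.02342 × 38.3) = 0.4078
Before dose 5, 4 doses have been given (aged 1τ, 2τ, 3τ, 4τ).
C_trough = C₀ × (r + r² + … + r^4) = C₀ × r(1−r^4)/(1−r)
        = 2.257 × 0.4078 × (1 − 0.02766) / (1 − 0.4078) = 1.511 mg/L

1.5 mg/L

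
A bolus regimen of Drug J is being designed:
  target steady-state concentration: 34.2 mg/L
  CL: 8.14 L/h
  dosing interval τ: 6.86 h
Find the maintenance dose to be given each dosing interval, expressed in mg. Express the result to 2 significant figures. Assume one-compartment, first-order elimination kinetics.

1900 mg

At steady state, Dose/τ = Css × CL.
Dose = Css × CL × τ = 34.2 × 8.140 × 6.86 = 1910 mg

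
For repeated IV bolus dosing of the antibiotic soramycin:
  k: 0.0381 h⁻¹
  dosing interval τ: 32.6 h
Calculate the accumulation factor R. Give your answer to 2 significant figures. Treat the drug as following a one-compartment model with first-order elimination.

1.4

e^(−kτ) = e^(−0.03810 × 32.6) = 0.2888
Accumulation ratio R = 1 / (1 − e^(−kτ)) = 1 / (1 − 0.2888) = 1.406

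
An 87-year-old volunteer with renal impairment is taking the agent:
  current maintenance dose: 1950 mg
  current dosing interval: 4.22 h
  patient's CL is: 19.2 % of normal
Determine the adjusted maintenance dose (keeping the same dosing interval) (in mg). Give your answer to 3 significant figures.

374 mg

To keep the same average steady-state level, dosing rate must scale with clearance.
CL ratio = 19.2 / 100 = 0.1920
New dose (same interval) = 1950 × 0.1920 = 374.4 mg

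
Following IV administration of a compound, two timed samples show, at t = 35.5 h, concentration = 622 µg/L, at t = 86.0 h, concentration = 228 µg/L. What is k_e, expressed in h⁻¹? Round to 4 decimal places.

0.0199 h⁻¹

k = ln(C₁/C₂) / (t₂ − t₁) = ln(622/228) / (86.0 − 35.5)
  = 1.004 / 50.50 = 0.01988 h⁻¹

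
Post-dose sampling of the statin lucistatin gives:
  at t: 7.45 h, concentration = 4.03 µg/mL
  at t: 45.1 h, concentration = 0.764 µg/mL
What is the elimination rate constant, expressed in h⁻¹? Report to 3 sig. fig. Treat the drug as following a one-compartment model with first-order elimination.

0.0442 h⁻¹

k = ln(C₁/C₂) / (t₂ − t₁) = ln(4.03/0.764) / (45.1 − 7.45)
  = 1.663 / 37.65 = 0.04417 h⁻¹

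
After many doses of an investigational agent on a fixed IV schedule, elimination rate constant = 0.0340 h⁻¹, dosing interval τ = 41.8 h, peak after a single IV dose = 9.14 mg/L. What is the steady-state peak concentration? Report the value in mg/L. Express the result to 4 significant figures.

e^(−kτ) = e^(−0.03400 × 41.8) = 0.2414
Accumulation ratio R = 1 / (1 − e^(−kτ)) = 1 / (1 − 0.2414) = 1.318
Steady-state peak = C₀ × R = 9.14 × 1.318 = 12.05 mg/L

12.05 mg/L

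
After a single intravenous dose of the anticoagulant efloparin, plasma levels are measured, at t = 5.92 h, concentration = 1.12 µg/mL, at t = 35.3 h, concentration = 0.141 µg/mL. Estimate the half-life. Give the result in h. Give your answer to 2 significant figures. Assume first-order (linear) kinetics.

k = ln(C₁/C₂) / (t₂ − t₁) = ln(1.12/0.141) / (35.3 − 5.92)
  = 2.072 / 29.38 = 0.07052 h⁻¹
t½ = ln2 / k = 0.693147 / 0.07052 = 9.829 h

9.8 h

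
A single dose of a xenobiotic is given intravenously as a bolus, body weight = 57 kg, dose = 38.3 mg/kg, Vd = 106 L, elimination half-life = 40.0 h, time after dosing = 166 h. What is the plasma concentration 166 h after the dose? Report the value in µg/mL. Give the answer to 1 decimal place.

1.2 µg/mL

Total dose = 38.3 × 57 = 2183 mg
C₀ = Dose / Vd = 2183 / 106 = 20.59 mg/L
k = ln2 / t½ = 0.693147 / 40.0 = 0.01733 h⁻¹
C = C₀ · e^(−k·t) = 20.59 × e^(−0.01733 × 166)
  = 20.59 × 0.05632 = 1.160 mg/L
(1.160 mg/L = 1.160 µg/mL)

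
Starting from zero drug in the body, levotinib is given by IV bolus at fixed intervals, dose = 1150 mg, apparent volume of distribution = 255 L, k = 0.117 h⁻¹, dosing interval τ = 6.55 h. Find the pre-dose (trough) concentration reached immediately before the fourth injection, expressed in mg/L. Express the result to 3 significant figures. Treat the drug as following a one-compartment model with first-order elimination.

3.52 mg/L

C₀ per dose = Dose / Vd = 1150 / 255 = 4.510 mg/L
Fraction remaining after one interval: r = e^(−kτ) = e^(−0.1170 × 6.55) = 0.4647
Before dose 4, 3 doses have been given (aged 1τ, 2τ, 3τ).
C_trough = C₀ × (r + r² + … + r^3) = C₀ × r(1−r^3)/(1−r)
        = 4.510 × 0.4647 × (1 − 0.1004) / (1 − 0.4647) = 3.522 mg/L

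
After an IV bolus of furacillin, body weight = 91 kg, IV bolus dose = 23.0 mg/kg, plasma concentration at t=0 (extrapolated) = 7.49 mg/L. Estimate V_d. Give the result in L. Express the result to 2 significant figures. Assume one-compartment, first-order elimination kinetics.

Dose = 23.0 × 91 = 2093 mg
Vd = Dose / C₀ = 2093 / 7.49 = 279.4 L

280 L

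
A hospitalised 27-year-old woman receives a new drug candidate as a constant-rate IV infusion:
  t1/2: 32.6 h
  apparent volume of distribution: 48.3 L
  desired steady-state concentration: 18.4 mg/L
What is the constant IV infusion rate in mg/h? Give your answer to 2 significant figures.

k = ln2 / t½ = 0.693147 / 32.6 = 0.02126 h⁻¹
CL = k × Vd = 0.02126 × 48.3 = 1.027 L/h
At steady state, infusion rate R₀ = Css × CL = 18.4 × 1.027 = 18.90 mg/h

19 mg/h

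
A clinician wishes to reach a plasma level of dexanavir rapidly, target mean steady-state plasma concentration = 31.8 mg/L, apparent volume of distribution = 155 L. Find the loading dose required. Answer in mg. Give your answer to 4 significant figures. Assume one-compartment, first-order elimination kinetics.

LD = Css × Vd = 31.8 × 155 = 4929 mg

4929 mg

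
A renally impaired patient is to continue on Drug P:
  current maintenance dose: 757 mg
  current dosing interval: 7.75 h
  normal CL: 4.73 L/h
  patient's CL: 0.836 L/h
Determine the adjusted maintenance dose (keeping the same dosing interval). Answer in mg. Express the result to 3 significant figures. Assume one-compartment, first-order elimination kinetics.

To keep the same average steady-state level, dosing rate must scale with clearance.
CL ratio = 0.836 / 4.73 = 0.1767
New dose (same interval) = 757 × 0.1767 = 133.8 mg

134 mg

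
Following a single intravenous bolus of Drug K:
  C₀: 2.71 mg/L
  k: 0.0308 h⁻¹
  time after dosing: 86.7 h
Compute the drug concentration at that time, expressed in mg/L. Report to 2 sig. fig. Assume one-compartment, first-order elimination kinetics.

C = C₀ · e^(−k·t) = 2.710 × e^(−0.03080 × 86.7)
  = 2.710 × 0.06923 = 0.1876 mg/L

0.19 mg/L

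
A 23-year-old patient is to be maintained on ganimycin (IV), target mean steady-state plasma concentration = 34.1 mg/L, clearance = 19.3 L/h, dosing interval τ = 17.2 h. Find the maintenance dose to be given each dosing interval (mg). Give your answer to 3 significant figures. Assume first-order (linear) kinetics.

11300 mg

At steady state, Dose/τ = Css × CL.
Dose = Css × CL × τ = 34.1 × 19.30 × 17.2 = 11320 mg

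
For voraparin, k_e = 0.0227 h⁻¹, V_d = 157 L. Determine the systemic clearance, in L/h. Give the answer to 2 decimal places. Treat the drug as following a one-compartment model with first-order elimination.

3.56 L/h

CL = k × Vd = 0.0227 × 157 = 3.564 L/h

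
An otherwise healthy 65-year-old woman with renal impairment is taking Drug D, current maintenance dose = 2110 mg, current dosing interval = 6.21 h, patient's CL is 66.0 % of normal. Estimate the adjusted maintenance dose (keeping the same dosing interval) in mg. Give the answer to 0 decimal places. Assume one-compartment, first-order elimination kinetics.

1393 mg

To keep the same average steady-state level, dosing rate must scale with clearance.
CL ratio = 66.0 / 100 = 0.6600
New dose (same interval) = 2110 × 0.6600 = 1393 mg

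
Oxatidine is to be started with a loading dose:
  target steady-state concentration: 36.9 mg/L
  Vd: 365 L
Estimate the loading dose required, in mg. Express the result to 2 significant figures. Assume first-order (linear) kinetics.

13000 mg

LD = Css × Vd = 36.9 × 365 = 13470 mg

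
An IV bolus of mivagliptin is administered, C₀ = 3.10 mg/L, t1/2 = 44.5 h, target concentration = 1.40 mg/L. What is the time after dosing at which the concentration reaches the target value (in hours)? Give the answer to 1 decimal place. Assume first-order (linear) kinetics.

51.0 h

k = ln2 / t½ = 0.693147 / 44.5 = 0.01558 h⁻¹
t = ln(C₀ / C) / k = ln(3.100 / 1.40) / 0.01558
  = ln(2.214) / 0.01558 = 0.7948 / 0.01558 = 51.01 h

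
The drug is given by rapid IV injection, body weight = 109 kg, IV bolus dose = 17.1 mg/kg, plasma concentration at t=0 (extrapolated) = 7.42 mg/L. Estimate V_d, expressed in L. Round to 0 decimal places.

251 L

Dose = 17.1 × 109 = 1864 mg
Vd = Dose / C₀ = 1864 / 7.42 = 251.2 L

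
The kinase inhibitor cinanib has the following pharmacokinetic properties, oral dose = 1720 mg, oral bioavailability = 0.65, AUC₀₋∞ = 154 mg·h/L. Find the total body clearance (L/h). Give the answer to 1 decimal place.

7.3 L/h

CL = F·Dose / AUC = 0.65 × 1720 / 154 = 7.260 L/h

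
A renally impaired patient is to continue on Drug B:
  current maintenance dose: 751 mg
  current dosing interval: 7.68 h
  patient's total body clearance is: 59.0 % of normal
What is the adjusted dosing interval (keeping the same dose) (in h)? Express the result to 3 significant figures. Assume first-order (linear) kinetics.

13.0 h

To keep the same average steady-state level, dosing rate must scale with clearance.
CL ratio = 59.0 / 100 = 0.5900
New interval (same dose) = 7.68 / 0.5900 = 13.02 h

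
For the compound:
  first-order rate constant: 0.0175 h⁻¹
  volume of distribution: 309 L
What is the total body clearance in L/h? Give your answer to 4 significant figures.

5.408 L/h

CL = k × Vd = 0.0175 × 309 = 5.408 L/h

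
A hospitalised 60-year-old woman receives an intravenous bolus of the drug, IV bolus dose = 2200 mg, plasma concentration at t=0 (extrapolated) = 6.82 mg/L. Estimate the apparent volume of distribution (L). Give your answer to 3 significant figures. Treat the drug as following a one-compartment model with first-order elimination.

323 L

Vd = Dose / C₀ = 2200 / 6.82 = 322.6 L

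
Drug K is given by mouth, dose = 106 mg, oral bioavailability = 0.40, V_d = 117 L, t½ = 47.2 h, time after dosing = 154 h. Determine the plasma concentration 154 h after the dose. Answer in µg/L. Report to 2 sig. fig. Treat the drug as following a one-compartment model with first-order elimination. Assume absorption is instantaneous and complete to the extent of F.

38 µg/L

Amount reaching circulation = F × Dose = 0.40 × 106.0 = 42.40 mg
C₀ = F·Dose / Vd = 42.40 / 117 = 0.3624 mg/L
k = ln2 / t½ = 0.693147 / 47.2 = 0.01469 h⁻¹
C = C₀ · e^(−k·t) = 0.3624 × e^(−0.01469 × 154)
  = 0.3624 × 0.1041 = 0.03773 mg/L
Convert: 0.03773 mg/L × 1000 = 37.73 µg/L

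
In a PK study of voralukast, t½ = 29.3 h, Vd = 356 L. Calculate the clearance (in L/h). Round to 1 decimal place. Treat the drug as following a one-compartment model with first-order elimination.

8.4 L/h

k = ln2 / t½ = 0.693147 / 29.3 = 0.02366 h⁻¹
CL = k × Vd = 0.02366 × 356 = 8.423 L/h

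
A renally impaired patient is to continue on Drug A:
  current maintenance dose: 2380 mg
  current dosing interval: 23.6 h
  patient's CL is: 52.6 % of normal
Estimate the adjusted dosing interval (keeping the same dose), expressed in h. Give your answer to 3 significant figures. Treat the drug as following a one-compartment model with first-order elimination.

44.9 h

To keep the same average steady-state level, dosing rate must scale with clearance.
CL ratio = 52.6 / 100 = 0.5260
New interval (same dose) = 23.6 / 0.5260 = 44.87 h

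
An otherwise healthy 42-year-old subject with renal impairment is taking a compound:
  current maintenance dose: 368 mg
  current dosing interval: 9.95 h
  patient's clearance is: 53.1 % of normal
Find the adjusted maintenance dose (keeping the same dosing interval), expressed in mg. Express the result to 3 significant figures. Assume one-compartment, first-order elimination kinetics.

195 mg

To keep the same average steady-state level, dosing rate must scale with clearance.
CL ratio = 53.1 / 100 = 0.5310
New dose (same interval) = 368 × 0.5310 = 195.4 mg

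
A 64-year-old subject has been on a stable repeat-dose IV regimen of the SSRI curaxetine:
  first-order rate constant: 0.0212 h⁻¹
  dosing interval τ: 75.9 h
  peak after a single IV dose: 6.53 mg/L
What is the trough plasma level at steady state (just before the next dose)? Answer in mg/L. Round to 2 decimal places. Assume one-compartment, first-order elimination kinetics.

1.63 mg/L

e^(−kτ) = e^(−0.02120 × 75.9) = 0.2001
Accumulation ratio R = 1 / (1 − e^(−kτ)) = 1 / (1 − 0.2001) = 1.250
Steady-state trough = C₀ × R × e^(−kτ) = 6.53 × 1.250 × 0.2001 = 1.633 mg/L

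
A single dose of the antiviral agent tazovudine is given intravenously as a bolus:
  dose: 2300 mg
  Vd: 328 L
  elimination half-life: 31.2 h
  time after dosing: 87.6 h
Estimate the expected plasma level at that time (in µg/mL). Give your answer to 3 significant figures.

1.00 µg/mL

C₀ = Dose / Vd = 2300 / 328 = 7.012 mg/L
k = ln2 / t½ = 0.693147 / 31.2 = 0.02222 h⁻¹
C = C₀ · e^(−k·t) = 7.012 × e^(−0.02222 × 87.6)
  = 7.012 × 0.1428 = 1.001 mg/L
(1.001 mg/L = 1.001 µg/mL)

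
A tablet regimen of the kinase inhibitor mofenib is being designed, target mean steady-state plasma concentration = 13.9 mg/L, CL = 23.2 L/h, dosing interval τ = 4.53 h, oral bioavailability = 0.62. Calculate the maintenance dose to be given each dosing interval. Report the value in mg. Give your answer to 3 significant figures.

2360 mg

At steady state, F × (Dose/τ) = Css × CL.
Dose = Css × CL × τ / F = 13.9 × 23.20 × 4.53 / 0.62 = 2356 mg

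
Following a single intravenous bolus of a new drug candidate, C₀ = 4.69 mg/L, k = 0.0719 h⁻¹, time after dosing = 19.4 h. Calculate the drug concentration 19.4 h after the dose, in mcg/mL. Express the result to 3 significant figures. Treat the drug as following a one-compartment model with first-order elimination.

1.16 mcg/mL

C = C₀ · e^(−k·t) = 4.690 × e^(−0.07190 × 19.4)
  = 4.690 × 0.2479 = 1.163 mg/L
(1.163 mg/L = 1.163 mcg/mL)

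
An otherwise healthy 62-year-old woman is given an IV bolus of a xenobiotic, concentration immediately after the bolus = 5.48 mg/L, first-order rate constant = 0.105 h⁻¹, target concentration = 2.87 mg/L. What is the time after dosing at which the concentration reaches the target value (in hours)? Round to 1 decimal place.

6.2 h

t = ln(C₀ / C) / k = ln(5.480 / 2.87) / 0.1050
  = ln(1.909) / 0.1050 = 0.6466 / 0.1050 = 6.158 h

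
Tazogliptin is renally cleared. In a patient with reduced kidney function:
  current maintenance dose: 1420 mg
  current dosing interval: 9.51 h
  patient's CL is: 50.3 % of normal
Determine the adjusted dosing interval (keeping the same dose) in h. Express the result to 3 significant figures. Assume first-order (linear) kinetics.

18.9 h

To keep the same average steady-state level, dosing rate must scale with clearance.
CL ratio = 50.3 / 100 = 0.5030
New interval (same dose) = 9.51 / 0.5030 = 18.91 h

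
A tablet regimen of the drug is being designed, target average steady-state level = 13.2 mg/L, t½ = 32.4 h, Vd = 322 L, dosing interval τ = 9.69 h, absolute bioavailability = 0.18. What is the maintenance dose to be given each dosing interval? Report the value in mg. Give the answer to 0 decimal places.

4895 mg

k = ln2 / t½ = 0.693147 / 32.4 = 0.02139 h⁻¹
CL = k × Vd = 0.02139 × 322 = 6.888 L/h
At steady state, F × (Dose/τ) = Css × CL.
Dose = Css × CL × τ / F = 13.2 × 6.888 × 9.69 / 0.18 = 4895 mg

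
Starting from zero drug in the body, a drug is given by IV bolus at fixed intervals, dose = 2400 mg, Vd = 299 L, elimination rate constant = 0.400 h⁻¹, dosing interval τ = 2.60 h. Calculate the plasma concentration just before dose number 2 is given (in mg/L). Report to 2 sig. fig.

2.8 mg/L

C₀ per dose = Dose / Vd = 2400 / 299 = 8.027 mg/L
Fraction remaining after one interval: r = e^(−kτ) = e^(−0.4000 × 2.60) = 0.3535
Before dose 2, 1 dose has been given (aged 1τ).
C_trough = C₀ × r = 8.027 × 0.3535 = 2.838 mg/L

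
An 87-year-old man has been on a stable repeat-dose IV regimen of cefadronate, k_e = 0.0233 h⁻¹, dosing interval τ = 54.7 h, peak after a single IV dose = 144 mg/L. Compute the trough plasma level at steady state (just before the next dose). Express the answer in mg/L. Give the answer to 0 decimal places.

e^(−kτ) = e^(−0.02330 × 54.7) = 0.2796
Accumulation ratio R = 1 / (1 − e^(−kτ)) = 1 / (1 − 0.2796) = 1.388
Steady-state trough = C₀ × R × e^(−kτ) = 144 × 1.388 × 0.2796 = 55.88 mg/L

56 mg/L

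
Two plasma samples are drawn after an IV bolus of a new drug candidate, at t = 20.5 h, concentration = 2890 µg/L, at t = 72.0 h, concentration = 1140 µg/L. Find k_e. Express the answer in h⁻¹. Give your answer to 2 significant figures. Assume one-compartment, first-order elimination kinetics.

0.018 h⁻¹

k = ln(C₁/C₂) / (t₂ − t₁) = ln(2890/1140) / (72.0 − 20.5)
  = 0.9302 / 51.50 = 0.01806 h⁻¹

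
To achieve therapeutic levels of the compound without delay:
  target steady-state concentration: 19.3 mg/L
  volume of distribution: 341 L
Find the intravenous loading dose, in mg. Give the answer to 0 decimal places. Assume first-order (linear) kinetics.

6581 mg

LD = Css × Vd = 19.3 × 341 = 6581 mg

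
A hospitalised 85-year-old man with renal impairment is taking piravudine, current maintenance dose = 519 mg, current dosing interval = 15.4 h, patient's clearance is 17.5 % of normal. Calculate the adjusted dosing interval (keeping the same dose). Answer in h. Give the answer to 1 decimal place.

88.0 h

To keep the same average steady-state level, dosing rate must scale with clearance.
CL ratio = 17.5 / 100 = 0.1750
New interval (same dose) = 15.4 / 0.1750 = 88.00 h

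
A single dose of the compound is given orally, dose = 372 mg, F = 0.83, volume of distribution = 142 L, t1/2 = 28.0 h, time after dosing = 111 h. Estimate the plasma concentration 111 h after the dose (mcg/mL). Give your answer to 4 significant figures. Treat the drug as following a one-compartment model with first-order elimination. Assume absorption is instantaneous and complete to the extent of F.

Amount reaching circulation = F × Dose = 0.83 × 372.0 = 308.8 mg
C₀ = F·Dose / Vd = 308.8 / 142 = 2.175 mg/L
k = ln2 / t½ = 0.693147 / 28.0 = 0.02476 h⁻¹
C = C₀ · e^(−k·t) = 2.175 × e^(−0.02476 × 111)
  = 2.175 × 0.06403 = 0.1393 mg/L
(0.1393 mg/L = 0.1393 mcg/mL)

0.1393 mcg/mL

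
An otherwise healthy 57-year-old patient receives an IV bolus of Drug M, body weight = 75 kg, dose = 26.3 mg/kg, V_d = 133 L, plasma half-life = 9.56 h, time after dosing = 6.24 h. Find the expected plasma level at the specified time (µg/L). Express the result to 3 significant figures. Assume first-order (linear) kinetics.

9430 µg/L

Total dose = 26.3 × 75 = 1973 mg
C₀ = Dose / Vd = 1973 / 133 = 14.83 mg/L
k = ln2 / t½ = 0.693147 / 9.56 = 0.07250 h⁻¹
C = C₀ · e^(−k·t) = 14.83 × e^(−0.07250 × 6.24)
  = 14.83 × 0.6361 = 9.433 mg/L
Convert: 9.433 mg/L × 1000 = 9433 µg/L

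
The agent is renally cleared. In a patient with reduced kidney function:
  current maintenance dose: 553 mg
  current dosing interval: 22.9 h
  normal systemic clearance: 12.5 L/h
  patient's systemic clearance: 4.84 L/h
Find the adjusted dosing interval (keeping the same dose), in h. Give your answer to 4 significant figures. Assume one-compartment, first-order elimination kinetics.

59.14 h

To keep the same average steady-state level, dosing rate must scale with clearance.
CL ratio = 4.84 / 12.5 = 0.3872
New interval (same dose) = 22.9 / 0.3872 = 59.14 h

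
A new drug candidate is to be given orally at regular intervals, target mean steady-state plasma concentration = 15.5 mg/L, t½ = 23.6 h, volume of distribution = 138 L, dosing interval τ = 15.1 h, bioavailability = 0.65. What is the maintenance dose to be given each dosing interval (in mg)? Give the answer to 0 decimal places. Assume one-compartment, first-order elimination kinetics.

1459 mg

k = ln2 / t½ = 0.693147 / 23.6 = 0.02937 h⁻¹
CL = k × Vd = 0.02937 × 138 = 4.053 L/h
At steady state, F × (Dose/τ) = Css × CL.
Dose = Css × CL × τ / F = 15.5 × 4.053 × 15.1 / 0.65 = 1459 mg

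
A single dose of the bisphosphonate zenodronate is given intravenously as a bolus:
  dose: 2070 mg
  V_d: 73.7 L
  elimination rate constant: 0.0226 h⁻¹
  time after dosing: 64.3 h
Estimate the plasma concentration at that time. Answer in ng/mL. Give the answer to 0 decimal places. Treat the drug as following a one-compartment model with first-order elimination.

C₀ = Dose / Vd = 2070 / 73.7 = 28.09 mg/L
C = C₀ · e^(−k·t) = 28.09 × e^(−0.02260 × 64.3)
  = 28.09 × 0.2338 = 6.567 mg/L
Convert: 6.567 mg/L × 1000 = 6567 ng/mL

6567 ng/mL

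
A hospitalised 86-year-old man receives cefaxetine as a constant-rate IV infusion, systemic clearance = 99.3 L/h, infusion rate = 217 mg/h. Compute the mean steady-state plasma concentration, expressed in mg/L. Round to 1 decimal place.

2.2 mg/L

At steady state Css = R₀ / CL = 217 / 99.30 = 2.185 mg/L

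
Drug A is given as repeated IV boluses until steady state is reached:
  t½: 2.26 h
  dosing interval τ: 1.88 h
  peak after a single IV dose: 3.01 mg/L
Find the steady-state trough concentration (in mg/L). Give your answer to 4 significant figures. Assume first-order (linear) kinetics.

k = ln2 / t½ = 0.693147 / 2.26 = 0.3067 h⁻¹
e^(−kτ) = e^(−0.3067 × 1.88) = 0.5618
Accumulation ratio R = 1 / (1 − e^(−kτ)) = 1 / (1 − 0.5618) = 2.282
Steady-state trough = C₀ × R × e^(−kτ) = 3.01 × 2.282 × 0.5618 = 3.859 mg/L

3.859 mg/L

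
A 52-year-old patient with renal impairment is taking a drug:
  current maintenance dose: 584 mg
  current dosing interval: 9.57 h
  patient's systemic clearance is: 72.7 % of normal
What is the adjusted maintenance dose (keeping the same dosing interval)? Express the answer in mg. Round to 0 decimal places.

425 mg

To keep the same average steady-state level, dosing rate must scale with clearance.
CL ratio = 72.7 / 100 = 0.7270
New dose (same interval) = 584 × 0.7270 = 424.6 mg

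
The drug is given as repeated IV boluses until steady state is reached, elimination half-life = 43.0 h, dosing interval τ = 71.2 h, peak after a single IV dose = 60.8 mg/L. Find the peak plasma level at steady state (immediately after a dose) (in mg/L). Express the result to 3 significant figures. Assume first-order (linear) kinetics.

89.1 mg/L

k = ln2 / t½ = 0.693147 / 43.0 = 0.01612 h⁻¹
e^(−kτ) = e^(−0.01612 × 71.2) = 0.3174
Accumulation ratio R = 1 / (1 − e^(−kτ)) = 1 / (1 − 0.3174) = 1.465
Steady-state peak = C₀ × R = 60.8 × 1.465 = 89.07 mg/L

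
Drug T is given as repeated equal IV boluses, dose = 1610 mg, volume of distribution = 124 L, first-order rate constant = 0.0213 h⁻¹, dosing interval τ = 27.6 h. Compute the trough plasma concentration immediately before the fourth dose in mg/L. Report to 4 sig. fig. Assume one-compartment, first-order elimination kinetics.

13.44 mg/L

C₀ per dose = Dose / Vd = 1610 / 124 = 12.98 mg/L
Fraction remaining after one interval: r = e^(−kτ) = e^(−0.02130 × 27.6) = 0.5555
Before dose 4, 3 doses have been given (aged 1τ, 2τ, 3τ).
C_trough = C₀ × (r + r² + … + r^3) = C₀ × r(1−r^3)/(1−r)
        = 12.98 × 0.5555 × (1 − 0.1714) / (1 − 0.5555) = 13.44 mg/L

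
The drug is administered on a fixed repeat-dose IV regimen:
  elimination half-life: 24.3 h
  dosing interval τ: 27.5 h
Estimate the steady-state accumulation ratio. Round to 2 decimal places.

k = ln2 / t½ = 0.693147 / 24.3 = 0.02852 h⁻¹
e^(−kτ) = e^(−0.02852 × 27.5) = 0.4564
Accumulation ratio R = 1 / (1 − e^(−kτ)) = 1 / (1 − 0.4564) = 1.840

1.84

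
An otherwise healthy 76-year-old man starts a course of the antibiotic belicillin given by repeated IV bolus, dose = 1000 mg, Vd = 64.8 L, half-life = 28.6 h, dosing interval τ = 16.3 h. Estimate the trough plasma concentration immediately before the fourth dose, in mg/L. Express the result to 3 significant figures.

C₀ per dose = Dose / Vd = 1000 / 64.8 = 15.43 mg/L
k = ln2 / t½ = 0.693147 / 28.6 = 0.02424 h⁻¹
Fraction remaining after one interval: r = e^(−kτ) = e^(−0.02424 × 16.3) = 0.6736
Before dose 4, 3 doses have been given (aged 1τ, 2τ, 3τ).
C_trough = C₀ × (r + r² + … + r^3) = C₀ × r(1−r^3)/(1−r)
        = 15.43 × 0.6736 × (1 − 0.3056) / (1 − 0.6736) = 22.11 mg/L

22.1 mg/L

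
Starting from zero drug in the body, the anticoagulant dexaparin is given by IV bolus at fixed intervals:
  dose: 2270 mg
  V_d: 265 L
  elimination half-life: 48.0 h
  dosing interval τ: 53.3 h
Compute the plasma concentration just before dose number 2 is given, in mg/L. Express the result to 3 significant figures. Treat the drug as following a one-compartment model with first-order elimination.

C₀ per dose = Dose / Vd = 2270 / 265 = 8.566 mg/L
k = ln2 / t½ = 0.693147 / 48.0 = 0.01444 h⁻¹
Fraction remaining after one interval: r = e^(−kτ) = e^(−0.01444 × 53.3) = 0.4632
Before dose 2, 1 dose has been given (aged 1τ).
C_trough = C₀ × r = 8.566 × 0.4632 = 3.968 mg/L

3.97 mg/L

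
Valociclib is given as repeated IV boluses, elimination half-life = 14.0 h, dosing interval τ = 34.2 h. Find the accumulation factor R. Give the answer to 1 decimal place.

1.2

k = ln2 / t½ = 0.693147 / 14.0 = 0.04951 h⁻¹
e^(−kτ) = e^(−0.04951 × 34.2) = 0.1839
Accumulation ratio R = 1 / (1 − e^(−kτ)) = 1 / (1 − 0.1839) = 1.225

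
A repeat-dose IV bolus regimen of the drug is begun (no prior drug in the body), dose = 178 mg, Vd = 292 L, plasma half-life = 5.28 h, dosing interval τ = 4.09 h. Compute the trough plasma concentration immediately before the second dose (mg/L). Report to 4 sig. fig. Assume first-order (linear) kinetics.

C₀ per dose = Dose / Vd = 178 / 292 = 0.6096 mg/L
k = ln2 / t½ = 0.693147 / 5.28 = 0.1313 h⁻¹
Fraction remaining after one interval: r = e^(−kτ) = e^(−0.1313 × 4.09) = 0.5845
Before dose 2, 1 dose has been given (aged 1τ).
C_trough = C₀ × r = 0.6096 × 0.5845 = 0.3563 mg/L

0.3563 mg/L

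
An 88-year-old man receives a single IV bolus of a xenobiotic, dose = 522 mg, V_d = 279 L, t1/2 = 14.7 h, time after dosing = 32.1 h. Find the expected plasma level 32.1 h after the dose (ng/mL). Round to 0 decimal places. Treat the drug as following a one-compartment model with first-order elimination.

C₀ = Dose / Vd = 522.0 / 279 = 1.871 mg/L
k = ln2 / t½ = 0.693147 / 14.7 = 0.04715 h⁻¹
C = C₀ · e^(−k·t) = 1.871 × e^(−0.04715 × 32.1)
  = 1.871 × 0.2201 = 0.4118 mg/L
Convert: 0.4118 mg/L × 1000 = 411.8 ng/mL

412 ng/mL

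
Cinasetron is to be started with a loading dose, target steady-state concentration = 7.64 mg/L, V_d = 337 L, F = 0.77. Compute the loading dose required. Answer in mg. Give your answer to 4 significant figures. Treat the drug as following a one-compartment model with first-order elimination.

3344 mg

LD = Css × Vd / F = 7.64 × 337 / 0.77 = 3344 mg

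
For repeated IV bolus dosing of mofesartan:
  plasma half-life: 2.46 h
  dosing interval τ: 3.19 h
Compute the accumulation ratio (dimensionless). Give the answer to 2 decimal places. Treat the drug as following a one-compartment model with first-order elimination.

k = ln2 / t½ = 0.693147 / 2.46 = 0.2818 h⁻¹
e^(−kτ) = e^(−0.2818 × 3.19) = 0.4070
Accumulation ratio R = 1 / (1 − e^(−kτ)) = 1 / (1 − 0.4070) = 1.686

1.69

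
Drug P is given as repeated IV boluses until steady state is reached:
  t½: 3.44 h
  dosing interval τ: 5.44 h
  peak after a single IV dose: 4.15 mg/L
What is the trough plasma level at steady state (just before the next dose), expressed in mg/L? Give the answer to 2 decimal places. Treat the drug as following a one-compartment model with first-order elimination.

k = ln2 / t½ = 0.693147 / 3.44 = 0.2015 h⁻¹
e^(−kτ) = e^(−0.2015 × 5.44) = 0.3342
Accumulation ratio R = 1 / (1 − e^(−kτ)) = 1 / (1 − 0.3342) = 1.502
Steady-state trough = C₀ × R × e^(−kτ) = 4.15 × 1.502 × 0.3342 = 2.083 mg/L

2.08 mg/L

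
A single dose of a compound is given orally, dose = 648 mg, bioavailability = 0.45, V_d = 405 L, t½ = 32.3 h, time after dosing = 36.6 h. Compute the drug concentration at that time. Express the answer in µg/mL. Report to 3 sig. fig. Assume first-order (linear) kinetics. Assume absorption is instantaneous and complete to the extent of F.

0.328 µg/mL

Amount reaching circulation = F × Dose = 0.45 × 648.0 = 291.6 mg
C₀ = F·Dose / Vd = 291.6 / 405 = 0.7200 mg/L
k = ln2 / t½ = 0.693147 / 32.3 = 0.02146 h⁻¹
C = C₀ · e^(−k·t) = 0.7200 × e^(−0.02146 × 36.6)
  = 0.7200 × 0.4559 = 0.3282 mg/L
(0.3282 mg/L = 0.3282 µg/mL)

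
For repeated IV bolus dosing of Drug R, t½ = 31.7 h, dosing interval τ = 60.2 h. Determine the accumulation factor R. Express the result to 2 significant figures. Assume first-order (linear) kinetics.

1.4

k = ln2 / t½ = 0.693147 / 31.7 = 0.02187 h⁻¹
e^(−kτ) = e^(−0.02187 × 60.2) = 0.2681
Accumulation ratio R = 1 / (1 − e^(−kτ)) = 1 / (1 − 0.2681) = 1.366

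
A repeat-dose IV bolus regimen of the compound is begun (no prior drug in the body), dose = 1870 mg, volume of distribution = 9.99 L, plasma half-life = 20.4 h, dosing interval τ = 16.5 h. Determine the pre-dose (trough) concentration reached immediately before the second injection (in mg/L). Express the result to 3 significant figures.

C₀ per dose = Dose / Vd = 1870 / 9.99 = 187.2 mg/L
k = ln2 / t½ = 0.693147 / 20.4 = 0.03398 h⁻¹
Fraction remaining after one interval: r = e^(−kτ) = e^(−0.03398 × 16.5) = 0.5708
Before dose 2, 1 dose has been given (aged 1τ).
C_trough = C₀ × r = 187.2 × 0.5708 = 106.9 mg/L

107 mg/L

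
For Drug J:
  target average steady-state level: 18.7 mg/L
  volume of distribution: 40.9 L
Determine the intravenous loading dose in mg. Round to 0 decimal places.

LD = Css × Vd = 18.7 × 40.9 = 764.8 mg

765 mg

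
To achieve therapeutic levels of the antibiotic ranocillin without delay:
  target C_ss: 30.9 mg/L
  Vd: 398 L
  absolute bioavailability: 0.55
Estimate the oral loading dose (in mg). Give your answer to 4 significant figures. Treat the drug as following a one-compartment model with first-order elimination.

LD = Css × Vd / F = 30.9 × 398 / 0.55 = 22360 mg

22360 mg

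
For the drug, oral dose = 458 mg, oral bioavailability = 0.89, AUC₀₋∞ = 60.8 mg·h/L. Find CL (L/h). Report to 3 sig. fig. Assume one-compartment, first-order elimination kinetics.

CL = F·Dose / AUC = 0.89 × 458 / 60.8 = 6.704 L/h

6.70 L/h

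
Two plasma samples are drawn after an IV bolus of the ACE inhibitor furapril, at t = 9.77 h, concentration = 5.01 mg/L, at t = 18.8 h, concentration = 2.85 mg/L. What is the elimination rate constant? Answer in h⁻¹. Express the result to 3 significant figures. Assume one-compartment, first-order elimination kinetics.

0.0625 h⁻¹

k = ln(C₁/C₂) / (t₂ − t₁) = ln(5.01/2.85) / (18.8 − 9.77)
  = 0.5641 / 9.030 = 0.06247 h⁻¹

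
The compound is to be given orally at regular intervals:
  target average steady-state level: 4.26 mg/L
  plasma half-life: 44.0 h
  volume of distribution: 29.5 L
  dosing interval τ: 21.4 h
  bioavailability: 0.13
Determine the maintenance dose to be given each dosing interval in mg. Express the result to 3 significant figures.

k = ln2 / t½ = 0.693147 / 44.0 = 0.01575 h⁻¹
CL = k × Vd = 0.01575 × 29.5 = 0.4646 L/h
At steady state, F × (Dose/τ) = Css × CL.
Dose = Css × CL × τ / F = 4.26 × 0.4646 × 21.4 / 0.13 = 325.8 mg

326 mg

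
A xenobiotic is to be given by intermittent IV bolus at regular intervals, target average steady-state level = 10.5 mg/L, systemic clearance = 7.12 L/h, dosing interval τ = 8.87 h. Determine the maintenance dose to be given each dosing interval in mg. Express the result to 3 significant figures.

At steady state, Dose/τ = Css × CL.
Dose = Css × CL × τ = 10.5 × 7.120 × 8.87 = 663.1 mg

663 mg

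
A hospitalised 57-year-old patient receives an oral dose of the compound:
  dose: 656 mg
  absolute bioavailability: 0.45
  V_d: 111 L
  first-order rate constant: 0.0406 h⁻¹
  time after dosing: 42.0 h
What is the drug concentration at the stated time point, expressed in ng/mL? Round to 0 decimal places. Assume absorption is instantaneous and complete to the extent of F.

483 ng/mL

Amount reaching circulation = F × Dose = 0.45 × 656.0 = 295.2 mg
C₀ = F·Dose / Vd = 295.2 / 111 = 2.659 mg/L
C = C₀ · e^(−k·t) = 2.659 × e^(−0.04060 × 42.0)
  = 2.659 × 0.1817 = 0.4831 mg/L
Convert: 0.4831 mg/L × 1000 = 483.1 ng/mL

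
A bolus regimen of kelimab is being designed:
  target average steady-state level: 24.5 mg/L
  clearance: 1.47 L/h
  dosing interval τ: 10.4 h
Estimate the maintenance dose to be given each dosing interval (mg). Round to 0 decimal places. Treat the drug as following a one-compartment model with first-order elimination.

At steady state, Dose/τ = Css × CL.
Dose = Css × CL × τ = 24.5 × 1.470 × 10.4 = 374.6 mg

375 mg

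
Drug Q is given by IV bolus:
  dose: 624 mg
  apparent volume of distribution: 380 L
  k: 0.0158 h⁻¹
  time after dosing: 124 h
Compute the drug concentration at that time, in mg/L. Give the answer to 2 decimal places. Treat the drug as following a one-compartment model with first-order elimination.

0.23 mg/L

C₀ = Dose / Vd = 624.0 / 380 = 1.642 mg/L
C = C₀ · e^(−k·t) = 1.642 × e^(−0.01580 × 124)
  = 1.642 × 0.1410 = 0.2315 mg/L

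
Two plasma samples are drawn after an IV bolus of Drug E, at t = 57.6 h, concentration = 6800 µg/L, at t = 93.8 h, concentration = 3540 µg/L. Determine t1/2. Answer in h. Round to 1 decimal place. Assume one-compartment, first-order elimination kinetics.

38.4 h

k = ln(C₁/C₂) / (t₂ − t₁) = ln(6800/3540) / (93.8 − 57.6)
  = 0.6528 / 36.20 = 0.01803 h⁻¹
t½ = ln2 / k = 0.693147 / 0.01803 = 38.44 h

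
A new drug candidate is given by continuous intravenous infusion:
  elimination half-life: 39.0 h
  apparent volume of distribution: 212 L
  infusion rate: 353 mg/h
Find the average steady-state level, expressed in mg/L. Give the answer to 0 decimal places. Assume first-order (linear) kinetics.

94 mg/L

k = ln2 / t½ = 0.693147 / 39.0 = 0.01777 h⁻¹
CL = k × Vd = 0.01777 × 212 = 3.767 L/h
At steady state Css = R₀ / CL = 353 / 3.767 = 93.71 mg/L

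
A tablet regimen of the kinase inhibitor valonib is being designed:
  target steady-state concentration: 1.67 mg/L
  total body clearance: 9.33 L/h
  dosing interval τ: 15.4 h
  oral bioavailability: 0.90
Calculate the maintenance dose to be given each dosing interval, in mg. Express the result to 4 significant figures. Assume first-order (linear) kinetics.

266.6 mg

At steady state, F × (Dose/τ) = Css × CL.
Dose = Css × CL × τ / F = 1.67 × 9.330 × 15.4 / 0.90 = 266.6 mg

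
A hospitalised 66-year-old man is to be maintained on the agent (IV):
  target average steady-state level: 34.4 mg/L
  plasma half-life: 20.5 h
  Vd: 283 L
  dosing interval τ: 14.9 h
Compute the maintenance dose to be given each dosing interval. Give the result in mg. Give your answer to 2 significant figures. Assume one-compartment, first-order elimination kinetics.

k = ln2 / t½ = 0.693147 / 20.5 = 0.03381 h⁻¹
CL = k × Vd = 0.03381 × 283 = 9.568 L/h
At steady state, Dose/τ = Css × CL.
Dose = Css × CL × τ = 34.4 × 9.568 × 14.9 = 4904 mg

4900 mg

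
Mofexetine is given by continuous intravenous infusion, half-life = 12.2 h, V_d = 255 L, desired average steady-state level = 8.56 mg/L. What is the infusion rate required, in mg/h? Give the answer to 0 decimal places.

124 mg/h

k = ln2 / t½ = 0.693147 / 12.2 = 0.05682 h⁻¹
CL = k × Vd = 0.05682 × 255 = 14.49 L/h
At steady state, infusion rate R₀ = Css × CL = 8.56 × 14.49 = 124.0 mg/h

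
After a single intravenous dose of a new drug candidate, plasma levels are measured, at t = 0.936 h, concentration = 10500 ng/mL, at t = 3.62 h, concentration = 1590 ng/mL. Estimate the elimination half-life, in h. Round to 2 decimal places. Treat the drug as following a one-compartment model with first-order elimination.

0.99 h

k = ln(C₁/C₂) / (t₂ − t₁) = ln(10500/1590) / (3.62 − 0.936)
  = 1.888 / 2.684 = 0.7034 h⁻¹
t½ = ln2 / k = 0.693147 / 0.7034 = 0.9854 h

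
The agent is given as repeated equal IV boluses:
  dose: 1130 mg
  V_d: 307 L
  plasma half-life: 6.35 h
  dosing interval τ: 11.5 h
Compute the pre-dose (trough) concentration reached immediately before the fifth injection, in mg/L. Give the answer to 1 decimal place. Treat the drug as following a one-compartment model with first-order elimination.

C₀ per dose = Dose / Vd = 1130 / 307 = 3.681 mg/L
k = ln2 / t½ = 0.693147 / 6.35 = 0.1092 h⁻¹
Fraction remaining after one interval: r = e^(−kτ) = e^(−0.1092 × 11.5) = 0.2848
Before dose 5, 4 doses have been given (aged 1τ, 2τ, 3τ, 4τ).
C_trough = C₀ × (r + r² + … + r^4) = C₀ × r(1−r^4)/(1−r)
        = 3.681 × 0.2848 × (1 − 0.006579) / (1 − 0.2848) = 1.456 mg/L

1.5 mg/L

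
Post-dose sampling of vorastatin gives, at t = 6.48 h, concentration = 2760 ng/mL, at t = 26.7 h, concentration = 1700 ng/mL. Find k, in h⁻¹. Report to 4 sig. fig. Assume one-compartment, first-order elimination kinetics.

0.02397 h⁻¹

k = ln(C₁/C₂) / (t₂ − t₁) = ln(2760/1700) / (26.7 − 6.48)
  = 0.4846 / 20.22 = 0.02397 h⁻¹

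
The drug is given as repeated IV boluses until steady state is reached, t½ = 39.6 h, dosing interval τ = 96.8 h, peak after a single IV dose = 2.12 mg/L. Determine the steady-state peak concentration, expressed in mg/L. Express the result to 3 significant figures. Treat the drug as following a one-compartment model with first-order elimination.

2.60 mg/L

k = ln2 / t½ = 0.693147 / 39.6 = 0.01750 h⁻¹
e^(−kτ) = e^(−0.01750 × 96.8) = 0.1838
Accumulation ratio R = 1 / (1 − e^(−kτ)) = 1 / (1 − 0.1838) = 1.225
Steady-state peak = C₀ × R = 2.12 × 1.225 = 2.597 mg/L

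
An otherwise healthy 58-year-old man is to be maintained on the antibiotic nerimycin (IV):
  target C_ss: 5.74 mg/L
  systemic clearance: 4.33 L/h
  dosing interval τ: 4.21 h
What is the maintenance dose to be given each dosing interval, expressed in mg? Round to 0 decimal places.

105 mg

At steady state, Dose/τ = Css × CL.
Dose = Css × CL × τ = 5.74 × 4.330 × 4.21 = 104.6 mg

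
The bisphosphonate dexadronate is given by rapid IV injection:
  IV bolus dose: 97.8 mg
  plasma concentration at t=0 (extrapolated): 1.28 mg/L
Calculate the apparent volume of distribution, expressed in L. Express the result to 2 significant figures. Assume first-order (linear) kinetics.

76 L

Vd = Dose / C₀ = 97.80 / 1.28 = 76.41 L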